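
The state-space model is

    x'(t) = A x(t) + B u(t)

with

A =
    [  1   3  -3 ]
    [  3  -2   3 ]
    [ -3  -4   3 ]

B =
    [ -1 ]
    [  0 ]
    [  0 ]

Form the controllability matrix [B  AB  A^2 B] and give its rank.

AB = [[-1], [-3], [3]]
A^2B = [[-19], [12], [24]]
Controllability matrix C = [B  AB  A^2B] = [[-1, -1, -19], [0, -3, 12], [0, 3, 24]]
det(C) = (-1)·((-3)·24 - 12·3) - (-1)·(0·24 - 12·0) + (-19)·(0·3 - (-3)·0) = (-1)·(-108) - (-1)·0 + (-19)·0 = 108 ≠ 0, so rank(C) = 3.
rank(C) = 3 = n, so the pair (A, B) is completely controllable.

3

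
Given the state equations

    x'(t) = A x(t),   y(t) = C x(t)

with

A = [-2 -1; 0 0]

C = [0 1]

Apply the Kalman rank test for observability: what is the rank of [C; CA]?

1

CA = [[0, 0]]
Observability matrix O = [C; CA] = [[0, 1], [0, 0]]
Every row of O is a scalar multiple of row 1 = [0, 1] (multipliers 1, 0), so the rows span a one-dimensional space.
O ≠ 0, hence rank(O) = 1.
rank(O) = 1 < n = 2, so the pair (A, C) is not completely observable.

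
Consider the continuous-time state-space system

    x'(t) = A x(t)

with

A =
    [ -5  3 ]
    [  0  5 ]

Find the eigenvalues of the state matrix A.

-5, 5

det(sI - A) = s^2 - (tr A)s + det A, with tr A = (-5) + 5 = 0 and det A = (-5)·5 - 3·0 = -25 - 0 = -25.
So p(s) = det(sI - A) = s^2 - 25.
Factor s^2 - 25: two numbers with sum 0 and product -25 are 5 and -5, so s^2 - 25 = (s - 5)(s + 5).
Hence p(s) = (s - 5) (s + 5), with roots -5, 5.
At least one eigenvalue has non-negative real part, so the system is not asymptotically stable.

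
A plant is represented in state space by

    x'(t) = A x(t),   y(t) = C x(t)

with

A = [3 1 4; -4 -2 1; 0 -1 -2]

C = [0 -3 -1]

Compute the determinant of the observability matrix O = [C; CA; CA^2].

2144

CA = [[12, 7, -1]]
CA^2 = [[8, -1, 57]]
Observability matrix O = [C; CA; CA^2] = [[0, -3, -1], [12, 7, -1], [8, -1, 57]]
Expanding along the first row, det(O) = 0·(7·57 - (-1)·(-1)) - (-3)·(12·57 - (-1)·8) + (-1)·(12·(-1) - 7·8) = 0·398 - (-3)·692 + (-1)·(-68) = 2144
Since det(O) ≠ 0, rank(O) = 3 and the system is completely observable.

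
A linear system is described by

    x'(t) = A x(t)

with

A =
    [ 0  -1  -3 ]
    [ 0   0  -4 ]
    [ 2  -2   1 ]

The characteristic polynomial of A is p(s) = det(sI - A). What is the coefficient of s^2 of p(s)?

-1

Expand det(sI - A) for the 3×3 matrix.
p(s) = s^3 - s^2 - 2s - 8.
(Check: constant term = det(-A) = (-1)^3 det A = -8; coefficient of s^2 = -tr A = -1.)
The coefficient of s^2 is -1.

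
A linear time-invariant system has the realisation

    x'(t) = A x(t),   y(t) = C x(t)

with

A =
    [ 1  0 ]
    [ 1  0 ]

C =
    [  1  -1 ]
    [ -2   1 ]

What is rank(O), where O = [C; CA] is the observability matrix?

2

CA = [[0, 0], [-1, 0]]
Observability matrix O = [C; CA] = [[1, -1], [-2, 1], [0, 0], [-1, 0]]
Take the 2×2 submatrix of O formed by rows 1, 2: [[1, -1], [-2, 1]]. Its determinant is 1·1 - (-1)·(-2) = 1 - 2 = -1 ≠ 0.
So rank(O) ≥ 2; since O has 2 columns, rank(O) = 2.
rank(O) = 2 = n, so the pair (A, C) is completely observable.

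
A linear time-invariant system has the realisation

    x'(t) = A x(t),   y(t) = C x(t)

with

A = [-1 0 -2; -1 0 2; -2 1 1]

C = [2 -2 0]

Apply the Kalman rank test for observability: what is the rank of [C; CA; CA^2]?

CA = [[0, 0, -8]]
CA^2 = [[16, -8, -8]]
Observability matrix O = [C; CA; CA^2] = [[2, -2, 0], [0, 0, -8], [16, -8, -8]]
det(O) = 2·(0·(-8) - (-8)·(-8)) - (-2)·(0·(-8) - (-8)·16) + 0·(0·(-8) - 0·16) = 2·(-64) - (-2)·128 + 0·0 = 128 ≠ 0, so rank(O) = 3.
rank(O) = 3 = n, so the pair (A, C) is completely observable.

3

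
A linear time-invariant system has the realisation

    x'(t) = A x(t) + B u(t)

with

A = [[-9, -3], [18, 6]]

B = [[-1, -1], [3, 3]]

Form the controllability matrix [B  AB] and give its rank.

AB = [[0, 0], [0, 0]]
Controllability matrix C = [B  AB] = [[-1, -1, 0, 0], [3, 3, 0, 0]]
Every column of C is a scalar multiple of column 1 = [-1, 3] (multipliers 1, 1, 0, 0), so the columns span a one-dimensional space.
C ≠ 0, hence rank(C) = 1.
rank(C) = 1 < n = 2, so the pair (A, B) is not completely controllable.

1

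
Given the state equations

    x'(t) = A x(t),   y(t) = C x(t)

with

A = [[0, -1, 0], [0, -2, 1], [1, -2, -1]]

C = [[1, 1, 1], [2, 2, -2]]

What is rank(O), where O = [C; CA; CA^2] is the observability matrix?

3

CA = [[1, -5, 0], [-2, -2, 4]]
CA^2 = [[0, 9, -5], [4, -2, -6]]
Observability matrix O = [C; CA; CA^2] = [[1, 1, 1], [2, 2, -2], [1, -5, 0], [-2, -2, 4], [0, 9, -5], [4, -2, -6]]
Take the 3×3 submatrix of O formed by rows 1, 2, 3: [[1, 1, 1], [2, 2, -2], [1, -5, 0]]. Its determinant is 1·(2·0 - (-2)·(-5)) - 1·(2·0 - (-2)·1) + 1·(2·(-5) - 2·1) = 1·(-10) - 1·2 + 1·(-12) = -24 ≠ 0.
So rank(O) ≥ 3; since O has 3 columns, rank(O) = 3.
rank(O) = 3 = n, so the pair (A, C) is completely observable.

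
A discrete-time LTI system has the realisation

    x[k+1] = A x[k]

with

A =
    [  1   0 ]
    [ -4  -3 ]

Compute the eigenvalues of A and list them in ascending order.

-3, 1

det(zI - A) = z^2 - (tr A)z + det A, with tr A = 1 + (-3) = -2 and det A = 1·(-3) - 0·(-4) = -3 - 0 = -3.
So p(z) = det(zI - A) = z^2 + 2z - 3.
Factor z^2 + 2z - 3: two numbers with sum -2 and product -3 are 1 and -3, so z^2 + 2z - 3 = (z - 1)(z + 3).
Hence p(z) = (z - 1) (z + 3), with roots -3, 1.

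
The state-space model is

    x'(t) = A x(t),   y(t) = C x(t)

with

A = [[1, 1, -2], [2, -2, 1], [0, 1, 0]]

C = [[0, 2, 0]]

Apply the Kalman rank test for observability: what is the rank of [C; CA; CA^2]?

CA = [[4, -4, 2]]
CA^2 = [[-4, 14, -12]]
Observability matrix O = [C; CA; CA^2] = [[0, 2, 0], [4, -4, 2], [-4, 14, -12]]
det(O) = 0·((-4)·(-12) - 2·14) - 2·(4·(-12) - 2·(-4)) + 0·(4·14 - (-4)·(-4)) = 0·20 - 2·(-40) + 0·40 = 80 ≠ 0, so rank(O) = 3.
rank(O) = 3 = n, so the pair (A, C) is completely observable.

3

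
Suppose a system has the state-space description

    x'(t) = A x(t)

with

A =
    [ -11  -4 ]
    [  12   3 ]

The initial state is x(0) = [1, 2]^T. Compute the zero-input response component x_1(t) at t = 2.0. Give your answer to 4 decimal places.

-0.0170

det(sI - A) = s^2 - (tr A)s + det A, with tr A = (-11) + 3 = -8 and det A = (-11)·3 - (-4)·12 = -33 - (-48) = 15.
So p(s) = det(sI - A) = s^2 + 8s + 15.
Factor s^2 + 8s + 15: two numbers with sum -8 and product 15 are -3 and -5, so s^2 + 8s + 15 = (s + 3)(s + 5).
Hence p(s) = (s + 3) (s + 5), with roots -5, -3.
The eigenvalues -5, -3 are distinct and real, so A is diagonalisable and x(t) = e^{At} x(0) = V diag(e^{λ_i t}) V^{-1} x(0), where the columns of V are the eigenvectors.
λ = -5: A - (-5)I = [[-6, -4], [12, 8]]. Row 1 gives (-6)·v1 + (-4)·v2 = 0, so take v_1 = [-2, 3]^T.
λ = -3: A - (-3)I = [[-8, -4], [12, 6]]. Row 1 gives (-8)·v1 + (-4)·v2 = 0, so take v_2 = [1, -2]^T.
V = [v_1 v_2] = [[-2, 1], [3, -2]] has det V = 1, so V^{-1} = adj(V)/det V = [[-2, -1], [-3, -2]].
Modal coordinates z(0) = V^{-1} x(0): (-2)·1 + (-1)·2 = -4; (-3)·1 + (-2)·2 = -7; so z(0) = [-4, -7]^T.
x_1(t) = Σ_i (v_i)_1 · z_i(0) · e^{λ_i t} (row 1 of V times the modal terms).
x_1(2.0) = (-2)·(-4)·e^{-5·2.0} + 1·(-7)·e^{-3·2.0} = 8·0.000045 + (-7)·0.002479 = -0.0170.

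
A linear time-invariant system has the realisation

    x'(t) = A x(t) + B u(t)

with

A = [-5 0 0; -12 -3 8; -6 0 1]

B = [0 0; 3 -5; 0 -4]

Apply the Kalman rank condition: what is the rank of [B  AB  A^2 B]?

AB = [[0, 0], [-9, -17], [0, -4]]
A^2B = [[0, 0], [27, 19], [0, -4]]
Controllability matrix C = [B  AB  A^2B] = [[0, 0, 0, 0, 0, 0], [3, -5, -9, -17, 27, 19], [0, -4, 0, -4, 0, -4]]
Row 1 of C is identically zero, so rank(C) ≤ 2.
The 2×2 minor from rows 2, 3, columns 1, 2 is 3·(-4) - (-5)·0 = -12 - 0 = -12 ≠ 0, so rank(C) = 2.
rank(C) = 2 < n = 3, so the pair (A, B) is not completely controllable.

2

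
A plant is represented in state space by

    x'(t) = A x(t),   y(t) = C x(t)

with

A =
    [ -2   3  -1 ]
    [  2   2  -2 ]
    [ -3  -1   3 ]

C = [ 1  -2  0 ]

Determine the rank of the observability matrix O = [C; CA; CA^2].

3

CA = [[-6, -1, 3]]
CA^2 = [[1, -23, 17]]
Observability matrix O = [C; CA; CA^2] = [[1, -2, 0], [-6, -1, 3], [1, -23, 17]]
det(O) = 1·((-1)·17 - 3·(-23)) - (-2)·((-6)·17 - 3·1) + 0·((-6)·(-23) - (-1)·1) = 1·52 - (-2)·(-105) + 0·139 = -158 ≠ 0, so rank(O) = 3.
rank(O) = 3 = n, so the pair (A, C) is completely observable.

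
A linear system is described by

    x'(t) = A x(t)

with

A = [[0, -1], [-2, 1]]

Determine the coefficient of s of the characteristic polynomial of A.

For a 2×2 matrix, det(sI - A) = s^2 - (tr A)s + det A.
tr A = 1, det A = -2.
So p(s) = s^2 - s - 2.
The coefficient of s is -1.

-1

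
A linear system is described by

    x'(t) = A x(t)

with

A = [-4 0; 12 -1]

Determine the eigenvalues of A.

-4, -1

det(sI - A) = s^2 - (tr A)s + det A, with tr A = (-4) + (-1) = -5 and det A = (-4)·(-1) - 0·12 = 4 - 0 = 4.
So p(s) = det(sI - A) = s^2 + 5s + 4.
Factor s^2 + 5s + 4: two numbers with sum -5 and product 4 are -1 and -4, so s^2 + 5s + 4 = (s + 1)(s + 4).
Hence p(s) = (s + 1) (s + 4), with roots -4, -1.
All eigenvalues have negative real part, so the system is asymptotically stable.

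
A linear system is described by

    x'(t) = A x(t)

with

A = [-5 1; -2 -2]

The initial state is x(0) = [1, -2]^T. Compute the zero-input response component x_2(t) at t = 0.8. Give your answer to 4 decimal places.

-0.3813

det(sI - A) = s^2 - (tr A)s + det A, with tr A = (-5) + (-2) = -7 and det A = (-5)·(-2) - 1·(-2) = 10 - (-2) = 12.
So p(s) = det(sI - A) = s^2 + 7s + 12.
Factor s^2 + 7s + 12: two numbers with sum -7 and product 12 are -3 and -4, so s^2 + 7s + 12 = (s + 3)(s + 4).
Hence p(s) = (s + 3) (s + 4), with roots -4, -3.
The eigenvalues -4, -3 are distinct and real, so A is diagonalisable and x(t) = e^{At} x(0) = V diag(e^{λ_i t}) V^{-1} x(0), where the columns of V are the eigenvectors.
λ = -4: A - (-4)I = [[-1, 1], [-2, 2]]. Row 1 gives (-1)·v1 + 1·v2 = 0, so take v_1 = [1, 1]^T.
λ = -3: A - (-3)I = [[-2, 1], [-2, 1]]. Row 1 gives (-2)·v1 + 1·v2 = 0, so take v_2 = [1, 2]^T.
V = [v_1 v_2] = [[1, 1], [1, 2]] has det V = 1, so V^{-1} = adj(V)/det V = [[2, -1], [-1, 1]].
Modal coordinates z(0) = V^{-1} x(0): 2·1 + (-1)·(-2) = 4; (-1)·1 + 1·(-2) = -3; so z(0) = [4, -3]^T.
x_2(t) = Σ_i (v_i)_2 · z_i(0) · e^{λ_i t} (row 2 of V times the modal terms).
x_2(0.8) = 1·4·e^{-4·0.8} + 2·(-3)·e^{-3·0.8} = 4·0.040762 + (-6)·0.090718 = -0.3813.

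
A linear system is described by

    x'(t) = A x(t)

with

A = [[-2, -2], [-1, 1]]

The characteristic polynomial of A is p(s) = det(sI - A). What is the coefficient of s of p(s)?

1

For a 2×2 matrix, det(sI - A) = s^2 - (tr A)s + det A.
tr A = -1, det A = -4.
So p(s) = s^2 + s - 4.
The coefficient of s is 1.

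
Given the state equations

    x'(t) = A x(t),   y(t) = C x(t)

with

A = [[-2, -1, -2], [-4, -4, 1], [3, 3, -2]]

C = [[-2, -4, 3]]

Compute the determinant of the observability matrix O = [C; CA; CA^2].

-2315

CA = [[29, 27, -6]]
CA^2 = [[-184, -155, -19]]
Observability matrix O = [C; CA; CA^2] = [[-2, -4, 3], [29, 27, -6], [-184, -155, -19]]
Expanding along the first row, det(O) = (-2)·(27·(-19) - (-6)·(-155)) - (-4)·(29·(-19) - (-6)·(-184)) + 3·(29·(-155) - 27·(-184)) = (-2)·(-1443) - (-4)·(-1655) + 3·473 = -2315
Since det(O) ≠ 0, rank(O) = 3 and the system is completely observable.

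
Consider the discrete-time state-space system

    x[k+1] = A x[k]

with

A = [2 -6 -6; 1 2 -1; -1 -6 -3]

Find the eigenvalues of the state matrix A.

-4, 2, 3

det(zI - A) = z^3 - (tr A)z^2 + (M11 + M22 + M33)z - det A, where Mii is the 2×2 principal minor of A obtained by deleting row i and column i.
tr A = 2 + 2 + (-3) = 1; M11 = 2·(-3) - (-1)·(-6) = -6 - 6 = -12; M22 = 2·(-3) - (-6)·(-1) = -6 - 6 = -12; M33 = 2·2 - (-6)·1 = 4 - (-6) = 10; sum of minors = -14.
det A = 2·(2·(-3) - (-1)·(-6)) - (-6)·(1·(-3) - (-1)·(-1)) + (-6)·(1·(-6) - 2·(-1)) = 2·(-12) - (-6)·(-4) + (-6)·(-4) = -24.
So p(z) = det(zI - A) = z^3 - z^2 - 14z + 24.
Rational-root test: any integer root divides 24. Testing small divisors, z = 2 works: p(2) = 8 + (-4) + (-28) + 24 = 0, so (z - 2) is a factor.
Dividing, p(z) = (z - 2)(z^2 + z - 12).
Factor z^2 + z - 12: two numbers with sum -1 and product -12 are 3 and -4, so z^2 + z - 12 = (z - 3)(z + 4).
Hence p(z) = (z - 3) (z - 2) (z + 4), with roots -4, 2, 3.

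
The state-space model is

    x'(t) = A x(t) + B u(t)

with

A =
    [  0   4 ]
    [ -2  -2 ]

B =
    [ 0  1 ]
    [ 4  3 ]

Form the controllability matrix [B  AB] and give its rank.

2

AB = [[16, 12], [-8, -8]]
Controllability matrix C = [B  AB] = [[0, 1, 16, 12], [4, 3, -8, -8]]
Take the 2×2 submatrix of C formed by columns 1, 2: [[0, 1], [4, 3]]. Its determinant is 0·3 - 1·4 = 0 - 4 = -4 ≠ 0.
So rank(C) ≥ 2; since C has 2 rows, rank(C) = 2.
rank(C) = 2 = n, so the pair (A, B) is completely controllable.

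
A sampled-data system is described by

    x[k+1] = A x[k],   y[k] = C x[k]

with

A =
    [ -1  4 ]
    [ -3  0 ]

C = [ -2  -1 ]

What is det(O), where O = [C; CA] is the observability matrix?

21

CA = [[5, -8]]
Observability matrix O = [C; CA] = [[-2, -1], [5, -8]]
det(O) = (-2)·(-8) - (-1)·5 = 16 - (-5) = 21
Since det(O) ≠ 0, rank(O) = 2 and the system is completely observable.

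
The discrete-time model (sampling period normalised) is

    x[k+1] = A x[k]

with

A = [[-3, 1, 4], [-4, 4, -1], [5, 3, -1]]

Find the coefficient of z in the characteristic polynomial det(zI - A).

Expand det(zI - A) for the 3×3 matrix.
p(z) = z^3 - 26z + 134.
(Check: constant term = det(-A) = (-1)^3 det A = 134; coefficient of z^2 = -tr A = 0.)
The coefficient of z is -26.

-26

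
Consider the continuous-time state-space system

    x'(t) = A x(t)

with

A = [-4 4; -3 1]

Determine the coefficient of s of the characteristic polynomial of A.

For a 2×2 matrix, det(sI - A) = s^2 - (tr A)s + det A.
tr A = -3, det A = 8.
So p(s) = s^2 + 3s + 8.
The coefficient of s is 3.

3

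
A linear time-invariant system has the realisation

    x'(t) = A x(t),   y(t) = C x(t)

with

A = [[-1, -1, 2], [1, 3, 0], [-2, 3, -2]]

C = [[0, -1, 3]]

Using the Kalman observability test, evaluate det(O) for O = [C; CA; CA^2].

-433

CA = [[-7, 6, -6]]
CA^2 = [[25, 7, -2]]
Observability matrix O = [C; CA; CA^2] = [[0, -1, 3], [-7, 6, -6], [25, 7, -2]]
Expanding along the first row, det(O) = 0·(6·(-2) - (-6)·7) - (-1)·((-7)·(-2) - (-6)·25) + 3·((-7)·7 - 6·25) = 0·30 - (-1)·164 + 3·(-199) = -433
Since det(O) ≠ 0, rank(O) = 3 and the system is completely observable.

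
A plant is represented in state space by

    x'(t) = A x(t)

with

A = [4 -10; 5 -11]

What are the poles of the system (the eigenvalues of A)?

-6, -1

det(sI - A) = s^2 - (tr A)s + det A, with tr A = 4 + (-11) = -7 and det A = 4·(-11) - (-10)·5 = -44 - (-50) = 6.
So p(s) = det(sI - A) = s^2 + 7s + 6.
Factor s^2 + 7s + 6: two numbers with sum -7 and product 6 are -1 and -6, so s^2 + 7s + 6 = (s + 1)(s + 6).
Hence p(s) = (s + 1) (s + 6), with roots -6, -1.
All eigenvalues have negative real part, so the system is asymptotically stable.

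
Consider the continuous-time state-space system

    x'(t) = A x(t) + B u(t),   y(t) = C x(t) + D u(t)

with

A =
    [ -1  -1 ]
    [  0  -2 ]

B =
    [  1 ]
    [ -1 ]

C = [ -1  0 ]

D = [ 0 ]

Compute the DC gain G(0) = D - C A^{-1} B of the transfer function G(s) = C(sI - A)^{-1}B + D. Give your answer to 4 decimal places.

G(0) = C(-A)^{-1}B + D = -C A^{-1} B + D.
det A = 2, so A^{-1} = (1/2)·adj(A) = [[-1, 1/2], [0, -1/2]]
A^{-1} B = [-3/2, 1/2]^T
C A^{-1} B = 3/2
G(0) = D - C A^{-1} B = 0 - (3/2) = -3/2 ≈ -1.5000

-1.5000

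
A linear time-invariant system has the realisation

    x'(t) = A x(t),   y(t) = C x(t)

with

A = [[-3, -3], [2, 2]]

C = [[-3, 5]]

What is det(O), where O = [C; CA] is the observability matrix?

CA = [[19, 19]]
Observability matrix O = [C; CA] = [[-3, 5], [19, 19]]
det(O) = (-3)·19 - 5·19 = -57 - 95 = -152
Since det(O) ≠ 0, rank(O) = 2 and the system is completely observable.

-152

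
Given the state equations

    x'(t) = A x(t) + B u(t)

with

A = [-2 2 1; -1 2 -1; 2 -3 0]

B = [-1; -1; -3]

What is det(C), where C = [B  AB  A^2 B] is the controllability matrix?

175

AB = [[-3], [2], [1]]
A^2B = [[11], [6], [-12]]
Controllability matrix C = [B  AB  A^2B] = [[-1, -3, 11], [-1, 2, 6], [-3, 1, -12]]
Expanding along the first row, det(C) = (-1)·(2·(-12) - 6·1) - (-3)·((-1)·(-12) - 6·(-3)) + 11·((-1)·1 - 2·(-3)) = (-1)·(-30) - (-3)·30 + 11·5 = 175
Since det(C) ≠ 0, rank(C) = 3 and the system is completely controllable.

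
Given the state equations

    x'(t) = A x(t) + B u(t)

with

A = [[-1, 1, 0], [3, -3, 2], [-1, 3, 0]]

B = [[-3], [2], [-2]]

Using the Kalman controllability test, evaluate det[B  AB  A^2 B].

AB = [[5], [-19], [9]]
A^2B = [[-24], [90], [-62]]
Controllability matrix C = [B  AB  A^2B] = [[-3, 5, -24], [2, -19, 90], [-2, 9, -62]]
Expanding along the first row, det(C) = (-3)·((-19)·(-62) - 90·9) - 5·(2·(-62) - 90·(-2)) + (-24)·(2·9 - (-19)·(-2)) = (-3)·368 - 5·56 + (-24)·(-20) = -904
Since det(C) ≠ 0, rank(C) = 3 and the system is completely controllable.

-904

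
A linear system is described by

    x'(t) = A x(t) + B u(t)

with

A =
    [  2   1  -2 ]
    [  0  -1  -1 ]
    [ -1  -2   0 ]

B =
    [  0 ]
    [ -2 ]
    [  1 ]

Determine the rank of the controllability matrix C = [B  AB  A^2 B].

3

AB = [[-4], [1], [4]]
A^2B = [[-15], [-5], [2]]
Controllability matrix C = [B  AB  A^2B] = [[0, -4, -15], [-2, 1, -5], [1, 4, 2]]
det(C) = 0·(1·2 - (-5)·4) - (-4)·((-2)·2 - (-5)·1) + (-15)·((-2)·4 - 1·1) = 0·22 - (-4)·1 + (-15)·(-9) = 139 ≠ 0, so rank(C) = 3.
rank(C) = 3 = n, so the pair (A, B) is completely controllable.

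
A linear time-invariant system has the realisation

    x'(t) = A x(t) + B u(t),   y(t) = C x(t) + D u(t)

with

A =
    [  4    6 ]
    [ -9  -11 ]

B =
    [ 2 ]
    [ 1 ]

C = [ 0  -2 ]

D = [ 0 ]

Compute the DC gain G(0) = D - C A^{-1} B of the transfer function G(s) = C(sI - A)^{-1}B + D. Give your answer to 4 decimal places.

G(0) = C(-A)^{-1}B + D = -C A^{-1} B + D.
det A = 10, so A^{-1} = (1/10)·adj(A) = [[-11/10, -3/5], [9/10, 2/5]]
A^{-1} B = [-14/5, 11/5]^T
C A^{-1} B = -22/5
G(0) = D - C A^{-1} B = 0 - (-22/5) = 22/5 ≈ 4.4000

4.4000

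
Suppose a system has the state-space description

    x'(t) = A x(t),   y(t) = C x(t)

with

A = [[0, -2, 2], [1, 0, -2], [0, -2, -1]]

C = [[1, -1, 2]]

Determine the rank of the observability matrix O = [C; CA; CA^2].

3

CA = [[-1, -6, 2]]
CA^2 = [[-6, -2, 8]]
Observability matrix O = [C; CA; CA^2] = [[1, -1, 2], [-1, -6, 2], [-6, -2, 8]]
det(O) = 1·((-6)·8 - 2·(-2)) - (-1)·((-1)·8 - 2·(-6)) + 2·((-1)·(-2) - (-6)·(-6)) = 1·(-44) - (-1)·4 + 2·(-34) = -108 ≠ 0, so rank(O) = 3.
rank(O) = 3 = n, so the pair (A, C) is completely observable.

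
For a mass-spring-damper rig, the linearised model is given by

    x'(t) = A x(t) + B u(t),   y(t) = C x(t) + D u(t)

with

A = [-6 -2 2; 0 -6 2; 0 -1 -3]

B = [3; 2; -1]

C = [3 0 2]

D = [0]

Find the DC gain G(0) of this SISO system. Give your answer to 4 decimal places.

G(0) = C(-A)^{-1}B + D = -C A^{-1} B + D.
det A = -120, so A^{-1} = (1/-120)·adj(A) = [[-1/6, 1/15, -1/15], [0, -3/20, -1/10], [0, 1/20, -3/10]]
A^{-1} B = [-3/10, -1/5, 2/5]^T
C A^{-1} B = -1/10
G(0) = D - C A^{-1} B = 0 - (-1/10) = 1/10 ≈ 0.1000

0.1000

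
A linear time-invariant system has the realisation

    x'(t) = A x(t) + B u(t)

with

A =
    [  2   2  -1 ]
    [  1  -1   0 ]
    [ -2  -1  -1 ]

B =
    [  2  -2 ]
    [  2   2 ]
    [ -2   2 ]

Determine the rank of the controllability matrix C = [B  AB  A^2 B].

AB = [[10, -2], [0, -4], [-4, 0]]
A^2B = [[24, -12], [10, 2], [-16, 8]]
Controllability matrix C = [B  AB  A^2B] = [[2, -2, 10, -2, 24, -12], [2, 2, 0, -4, 10, 2], [-2, 2, -4, 0, -16, 8]]
Take the 3×3 submatrix of C formed by columns 1, 2, 3: [[2, -2, 10], [2, 2, 0], [-2, 2, -4]]. Its determinant is 2·(2·(-4) - 0·2) - (-2)·(2·(-4) - 0·(-2)) + 10·(2·2 - 2·(-2)) = 2·(-8) - (-2)·(-8) + 10·8 = 48 ≠ 0.
So rank(C) ≥ 3; since C has 3 rows, rank(C) = 3.
rank(C) = 3 = n, so the pair (A, B) is completely controllable.

3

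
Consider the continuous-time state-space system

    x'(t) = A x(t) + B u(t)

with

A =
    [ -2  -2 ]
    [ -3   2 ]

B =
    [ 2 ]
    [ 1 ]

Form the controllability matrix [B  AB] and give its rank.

AB = [[-6], [-4]]
Controllability matrix C = [B  AB] = [[2, -6], [1, -4]]
det(C) = 2·(-4) - (-6)·1 = -8 - (-6) = -2 ≠ 0, so rank(C) = 2.
rank(C) = 2 = n, so the pair (A, B) is completely controllable.

2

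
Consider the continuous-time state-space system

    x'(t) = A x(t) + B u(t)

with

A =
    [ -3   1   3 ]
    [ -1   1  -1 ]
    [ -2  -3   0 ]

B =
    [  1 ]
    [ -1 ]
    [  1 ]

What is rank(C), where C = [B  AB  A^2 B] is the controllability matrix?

AB = [[-1], [-3], [1]]
A^2B = [[3], [-3], [11]]
Controllability matrix C = [B  AB  A^2B] = [[1, -1, 3], [-1, -3, -3], [1, 1, 11]]
det(C) = 1·((-3)·11 - (-3)·1) - (-1)·((-1)·11 - (-3)·1) + 3·((-1)·1 - (-3)·1) = 1·(-30) - (-1)·(-8) + 3·2 = -32 ≠ 0, so rank(C) = 3.
rank(C) = 3 = n, so the pair (A, B) is completely controllable.

3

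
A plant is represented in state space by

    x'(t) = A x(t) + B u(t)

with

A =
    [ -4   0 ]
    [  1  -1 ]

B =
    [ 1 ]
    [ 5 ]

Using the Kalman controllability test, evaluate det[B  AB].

16

AB = [[-4], [-4]]
Controllability matrix C = [B  AB] = [[1, -4], [5, -4]]
det(C) = 1·(-4) - (-4)·5 = -4 - (-20) = 16
Since det(C) ≠ 0, rank(C) = 2 and the system is completely controllable.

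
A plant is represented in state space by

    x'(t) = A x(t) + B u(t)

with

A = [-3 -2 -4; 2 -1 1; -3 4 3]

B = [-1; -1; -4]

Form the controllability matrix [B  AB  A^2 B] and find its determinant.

-6463

AB = [[21], [-5], [-13]]
A^2B = [[-1], [34], [-122]]
Controllability matrix C = [B  AB  A^2B] = [[-1, 21, -1], [-1, -5, 34], [-4, -13, -122]]
Expanding along the first row, det(C) = (-1)·((-5)·(-122) - 34·(-13)) - 21·((-1)·(-122) - 34·(-4)) + (-1)·((-1)·(-13) - (-5)·(-4)) = (-1)·1052 - 21·258 + (-1)·(-7) = -6463
Since det(C) ≠ 0, rank(C) = 3 and the system is completely controllable.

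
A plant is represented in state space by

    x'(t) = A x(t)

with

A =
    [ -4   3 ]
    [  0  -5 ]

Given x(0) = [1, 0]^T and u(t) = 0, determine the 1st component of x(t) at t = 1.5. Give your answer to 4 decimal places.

0.0025

det(sI - A) = s^2 - (tr A)s + det A, with tr A = (-4) + (-5) = -9 and det A = (-4)·(-5) - 3·0 = 20 - 0 = 20.
So p(s) = det(sI - A) = s^2 + 9s + 20.
Factor s^2 + 9s + 20: two numbers with sum -9 and product 20 are -4 and -5, so s^2 + 9s + 20 = (s + 4)(s + 5).
Hence p(s) = (s + 4) (s + 5), with roots -5, -4.
The eigenvalues -5, -4 are distinct and real, so A is diagonalisable and x(t) = e^{At} x(0) = V diag(e^{λ_i t}) V^{-1} x(0), where the columns of V are the eigenvectors.
λ = -5: A - (-5)I = [[1, 3], [0, 0]]. Row 1 gives 1·v1 + 3·v2 = 0, so take v_1 = [3, -1]^T.
λ = -4: A - (-4)I = [[0, 3], [0, -1]]. Row 1 gives 0·v1 + 3·v2 = 0, so take v_2 = [-1, 0]^T.
V = [v_1 v_2] = [[3, -1], [-1, 0]] has det V = -1, so V^{-1} = adj(V)/det V = [[0, -1], [-1, -3]].
Modal coordinates z(0) = V^{-1} x(0): 0·1 + (-1)·0 = 0; (-1)·1 + (-3)·0 = -1; so z(0) = [0, -1]^T.
x_1(t) = Σ_i (v_i)_1 · z_i(0) · e^{λ_i t} (row 1 of V times the modal terms).
x_1(1.5) = 3·0·e^{-5·1.5} + (-1)·(-1)·e^{-4·1.5} = 0·0.000553 + 1·0.002479 = 0.0025.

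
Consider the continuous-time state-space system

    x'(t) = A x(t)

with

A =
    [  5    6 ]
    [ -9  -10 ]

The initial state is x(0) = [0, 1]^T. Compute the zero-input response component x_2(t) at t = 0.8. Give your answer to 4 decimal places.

-0.7764

det(sI - A) = s^2 - (tr A)s + det A, with tr A = 5 + (-10) = -5 and det A = 5·(-10) - 6·(-9) = -50 - (-54) = 4.
So p(s) = det(sI - A) = s^2 + 5s + 4.
Factor s^2 + 5s + 4: two numbers with sum -5 and product 4 are -1 and -4, so s^2 + 5s + 4 = (s + 1)(s + 4).
Hence p(s) = (s + 1) (s + 4), with roots -4, -1.
The eigenvalues -4, -1 are distinct and real, so A is diagonalisable and x(t) = e^{At} x(0) = V diag(e^{λ_i t}) V^{-1} x(0), where the columns of V are the eigenvectors.
λ = -4: A - (-4)I = [[9, 6], [-9, -6]]. Row 1 gives 9·v1 + 6·v2 = 0, so take v_1 = [-2, 3]^T.
λ = -1: A - (-1)I = [[6, 6], [-9, -9]]. Row 1 gives 6·v1 + 6·v2 = 0, so take v_2 = [-1, 1]^T.
V = [v_1 v_2] = [[-2, -1], [3, 1]] has det V = 1, so V^{-1} = adj(V)/det V = [[1, 1], [-3, -2]].
Modal coordinates z(0) = V^{-1} x(0): 1·0 + 1·1 = 1; (-3)·0 + (-2)·1 = -2; so z(0) = [1, -2]^T.
x_2(t) = Σ_i (v_i)_2 · z_i(0) · e^{λ_i t} (row 2 of V times the modal terms).
x_2(0.8) = 3·1·e^{-4·0.8} + 1·(-2)·e^{-1·0.8} = 3·0.040762 + (-2)·0.449329 = -0.7764.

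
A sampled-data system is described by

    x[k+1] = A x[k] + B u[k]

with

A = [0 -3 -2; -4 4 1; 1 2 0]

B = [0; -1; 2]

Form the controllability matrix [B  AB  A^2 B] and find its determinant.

77

AB = [[-1], [-2], [-2]]
A^2B = [[10], [-6], [-5]]
Controllability matrix C = [B  AB  A^2B] = [[0, -1, 10], [-1, -2, -6], [2, -2, -5]]
Expanding along the first row, det(C) = 0·((-2)·(-5) - (-6)·(-2)) - (-1)·((-1)·(-5) - (-6)·2) + 10·((-1)·(-2) - (-2)·2) = 0·(-2) - (-1)·17 + 10·6 = 77
Since det(C) ≠ 0, rank(C) = 3 and the system is completely controllable.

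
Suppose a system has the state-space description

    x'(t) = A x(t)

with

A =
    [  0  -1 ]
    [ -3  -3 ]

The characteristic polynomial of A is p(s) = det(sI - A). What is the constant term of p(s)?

-3

For a 2×2 matrix, det(sI - A) = s^2 - (tr A)s + det A.
tr A = -3, det A = -3.
So p(s) = s^2 + 3s - 3.
The constant term is -3.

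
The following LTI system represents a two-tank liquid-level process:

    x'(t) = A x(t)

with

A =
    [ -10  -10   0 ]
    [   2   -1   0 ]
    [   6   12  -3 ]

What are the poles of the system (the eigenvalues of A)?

det(sI - A) = s^3 - (tr A)s^2 + (M11 + M22 + M33)s - det A, where Mii is the 2×2 principal minor of A obtained by deleting row i and column i.
tr A = (-10) + (-1) + (-3) = -14; M11 = (-1)·(-3) - 0·12 = 3 - 0 = 3; M22 = (-10)·(-3) - 0·6 = 30 - 0 = 30; M33 = (-10)·(-1) - (-10)·2 = 10 - (-20) = 30; sum of minors = 63.
det A = (-10)·((-1)·(-3) - 0·12) - (-10)·(2·(-3) - 0·6) + 0·(2·12 - (-1)·6) = (-10)·3 - (-10)·(-6) + 0·30 = -90.
So p(s) = det(sI - A) = s^3 + 14s^2 + 63s + 90.
Rational-root test: any integer root divides 90. Testing small divisors, s = -3 works: p(-3) = -27 + 126 + (-189) + 90 = 0, so (s + 3) is a factor.
Dividing, p(s) = (s + 3)(s^2 + 11s + 30).
Factor s^2 + 11s + 30: two numbers with sum -11 and product 30 are -5 and -6, so s^2 + 11s + 30 = (s + 5)(s + 6).
Hence p(s) = (s + 3) (s + 5) (s + 6), with roots -6, -5, -3.
All eigenvalues have negative real part, so the system is asymptotically stable.

-6, -5, -3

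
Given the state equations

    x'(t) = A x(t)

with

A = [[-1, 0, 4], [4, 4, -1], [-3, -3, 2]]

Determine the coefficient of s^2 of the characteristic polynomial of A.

-5

Expand det(sI - A) for the 3×3 matrix.
p(s) = s^3 - 5s^2 + 11s + 5.
(Check: constant term = det(-A) = (-1)^3 det A = 5; coefficient of s^2 = -tr A = -5.)
The coefficient of s^2 is -5.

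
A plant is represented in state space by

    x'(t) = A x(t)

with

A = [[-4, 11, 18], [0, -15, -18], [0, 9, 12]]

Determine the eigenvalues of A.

det(sI - A) = s^3 - (tr A)s^2 + (M11 + M22 + M33)s - det A, where Mii is the 2×2 principal minor of A obtained by deleting row i and column i.
tr A = (-4) + (-15) + 12 = -7; M11 = (-15)·12 - (-18)·9 = -180 - (-162) = -18; M22 = (-4)·12 - 18·0 = -48 - 0 = -48; M33 = (-4)·(-15) - 11·0 = 60 - 0 = 60; sum of minors = -6.
det A = (-4)·((-15)·12 - (-18)·9) - 11·(0·12 - (-18)·0) + 18·(0·9 - (-15)·0) = (-4)·(-18) - 11·0 + 18·0 = 72.
So p(s) = det(sI - A) = s^3 + 7s^2 - 6s - 72.
Rational-root test: any integer root divides -72. Testing small divisors, s = 3 works: p(3) = 27 + 63 + (-18) + (-72) = 0, so (s - 3) is a factor.
Dividing, p(s) = (s - 3)(s^2 + 10s + 24).
Factor s^2 + 10s + 24: two numbers with sum -10 and product 24 are -4 and -6, so s^2 + 10s + 24 = (s + 4)(s + 6).
Hence p(s) = (s - 3) (s + 4) (s + 6), with roots -6, -4, 3.
At least one eigenvalue has non-negative real part, so the system is not asymptotically stable.

-6, -4, 3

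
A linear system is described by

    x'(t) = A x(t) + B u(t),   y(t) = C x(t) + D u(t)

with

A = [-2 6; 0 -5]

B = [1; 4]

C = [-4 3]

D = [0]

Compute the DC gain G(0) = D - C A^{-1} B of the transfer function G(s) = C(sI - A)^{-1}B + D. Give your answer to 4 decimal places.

-9.2000

G(0) = C(-A)^{-1}B + D = -C A^{-1} B + D.
det A = 10, so A^{-1} = (1/10)·adj(A) = [[-1/2, -3/5], [0, -1/5]]
A^{-1} B = [-29/10, -4/5]^T
C A^{-1} B = 46/5
G(0) = D - C A^{-1} B = 0 - (46/5) = -46/5 ≈ -9.2000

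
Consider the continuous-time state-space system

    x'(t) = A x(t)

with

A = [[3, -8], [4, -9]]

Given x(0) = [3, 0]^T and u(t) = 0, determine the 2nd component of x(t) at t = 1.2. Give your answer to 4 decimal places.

0.8961

det(sI - A) = s^2 - (tr A)s + det A, with tr A = 3 + (-9) = -6 and det A = 3·(-9) - (-8)·4 = -27 - (-32) = 5.
So p(s) = det(sI - A) = s^2 + 6s + 5.
Factor s^2 + 6s + 5: two numbers with sum -6 and product 5 are -1 and -5, so s^2 + 6s + 5 = (s + 1)(s + 5).
Hence p(s) = (s + 1) (s + 5), with roots -5, -1.
The eigenvalues -5, -1 are distinct and real, so A is diagonalisable and x(t) = e^{At} x(0) = V diag(e^{λ_i t}) V^{-1} x(0), where the columns of V are the eigenvectors.
λ = -5: A - (-5)I = [[8, -8], [4, -4]]. Row 1 gives 8·v1 + (-8)·v2 = 0, so take v_1 = [-1, -1]^T.
λ = -1: A - (-1)I = [[4, -8], [4, -8]]. Row 1 gives 4·v1 + (-8)·v2 = 0, so take v_2 = [2, 1]^T.
V = [v_1 v_2] = [[-1, 2], [-1, 1]] has det V = 1, so V^{-1} = adj(V)/det V = [[1, -2], [1, -1]].
Modal coordinates z(0) = V^{-1} x(0): 1·3 + (-2)·0 = 3; 1·3 + (-1)·0 = 3; so z(0) = [3, 3]^T.
x_2(t) = Σ_i (v_i)_2 · z_i(0) · e^{λ_i t} (row 2 of V times the modal terms).
x_2(1.2) = (-1)·3·e^{-5·1.2} + 1·3·e^{-1·1.2} = (-3)·0.002479 + 3·0.301194 = 0.8961.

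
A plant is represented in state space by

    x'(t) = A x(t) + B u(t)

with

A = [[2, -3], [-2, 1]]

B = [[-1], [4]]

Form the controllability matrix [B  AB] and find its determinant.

AB = [[-14], [6]]
Controllability matrix C = [B  AB] = [[-1, -14], [4, 6]]
det(C) = (-1)·6 - (-14)·4 = -6 - (-56) = 50
Since det(C) ≠ 0, rank(C) = 2 and the system is completely controllable.

50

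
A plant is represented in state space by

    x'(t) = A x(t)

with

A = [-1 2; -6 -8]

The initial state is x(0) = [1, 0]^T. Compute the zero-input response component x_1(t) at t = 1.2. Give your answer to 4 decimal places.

det(sI - A) = s^2 - (tr A)s + det A, with tr A = (-1) + (-8) = -9 and det A = (-1)·(-8) - 2·(-6) = 8 - (-12) = 20.
So p(s) = det(sI - A) = s^2 + 9s + 20.
Factor s^2 + 9s + 20: two numbers with sum -9 and product 20 are -4 and -5, so s^2 + 9s + 20 = (s + 4)(s + 5).
Hence p(s) = (s + 4) (s + 5), with roots -5, -4.
The eigenvalues -5, -4 are distinct and real, so A is diagonalisable and x(t) = e^{At} x(0) = V diag(e^{λ_i t}) V^{-1} x(0), where the columns of V are the eigenvectors.
λ = -5: A - (-5)I = [[4, 2], [-6, -3]]. Row 1 gives 4·v1 + 2·v2 = 0, so take v_1 = [-1, 2]^T.
λ = -4: A - (-4)I = [[3, 2], [-6, -4]]. Row 1 gives 3·v1 + 2·v2 = 0, so take v_2 = [-2, 3]^T.
V = [v_1 v_2] = [[-1, -2], [2, 3]] has det V = 1, so V^{-1} = adj(V)/det V = [[3, 2], [-2, -1]].
Modal coordinates z(0) = V^{-1} x(0): 3·1 + 2·0 = 3; (-2)·1 + (-1)·0 = -2; so z(0) = [3, -2]^T.
x_1(t) = Σ_i (v_i)_1 · z_i(0) · e^{λ_i t} (row 1 of V times the modal terms).
x_1(1.2) = (-1)·3·e^{-5·1.2} + (-2)·(-2)·e^{-4·1.2} = (-3)·0.002479 + 4·0.008230 = 0.0255.

0.0255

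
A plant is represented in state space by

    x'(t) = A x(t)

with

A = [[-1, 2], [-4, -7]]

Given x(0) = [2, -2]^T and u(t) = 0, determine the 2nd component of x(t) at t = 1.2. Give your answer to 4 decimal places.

det(sI - A) = s^2 - (tr A)s + det A, with tr A = (-1) + (-7) = -8 and det A = (-1)·(-7) - 2·(-4) = 7 - (-8) = 15.
So p(s) = det(sI - A) = s^2 + 8s + 15.
Factor s^2 + 8s + 15: two numbers with sum -8 and product 15 are -3 and -5, so s^2 + 8s + 15 = (s + 3)(s + 5).
Hence p(s) = (s + 3) (s + 5), with roots -5, -3.
The eigenvalues -5, -3 are distinct and real, so A is diagonalisable and x(t) = e^{At} x(0) = V diag(e^{λ_i t}) V^{-1} x(0), where the columns of V are the eigenvectors.
λ = -5: A - (-5)I = [[4, 2], [-4, -2]]. Row 1 gives 4·v1 + 2·v2 = 0, so take v_1 = [-1, 2]^T.
λ = -3: A - (-3)I = [[2, 2], [-4, -4]]. Row 1 gives 2·v1 + 2·v2 = 0, so take v_2 = [1, -1]^T.
V = [v_1 v_2] = [[-1, 1], [2, -1]] has det V = -1, so V^{-1} = adj(V)/det V = [[1, 1], [2, 1]].
Modal coordinates z(0) = V^{-1} x(0): 1·2 + 1·(-2) = 0; 2·2 + 1·(-2) = 2; so z(0) = [0, 2]^T.
x_2(t) = Σ_i (v_i)_2 · z_i(0) · e^{λ_i t} (row 2 of V times the modal terms).
x_2(1.2) = 2·0·e^{-5·1.2} + (-1)·2·e^{-3·1.2} = 0·0.002479 + (-2)·0.027324 = -0.0546.

-0.0546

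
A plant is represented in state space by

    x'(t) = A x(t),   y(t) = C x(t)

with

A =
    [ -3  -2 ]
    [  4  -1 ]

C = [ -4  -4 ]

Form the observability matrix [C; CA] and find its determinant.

CA = [[-4, 12]]
Observability matrix O = [C; CA] = [[-4, -4], [-4, 12]]
det(O) = (-4)·12 - (-4)·(-4) = -48 - 16 = -64
Since det(O) ≠ 0, rank(O) = 2 and the system is completely observable.

-64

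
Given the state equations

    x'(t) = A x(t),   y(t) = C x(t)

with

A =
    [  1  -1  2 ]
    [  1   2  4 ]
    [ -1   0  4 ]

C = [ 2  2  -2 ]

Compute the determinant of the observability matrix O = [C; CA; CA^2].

-200

CA = [[6, 2, 4]]
CA^2 = [[4, -2, 36]]
Observability matrix O = [C; CA; CA^2] = [[2, 2, -2], [6, 2, 4], [4, -2, 36]]
Expanding along the first row, det(O) = 2·(2·36 - 4·(-2)) - 2·(6·36 - 4·4) + (-2)·(6·(-2) - 2·4) = 2·80 - 2·200 + (-2)·(-20) = -200
Since det(O) ≠ 0, rank(O) = 3 and the system is completely observable.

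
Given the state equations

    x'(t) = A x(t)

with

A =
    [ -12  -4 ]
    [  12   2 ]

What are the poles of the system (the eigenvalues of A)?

det(sI - A) = s^2 - (tr A)s + det A, with tr A = (-12) + 2 = -10 and det A = (-12)·2 - (-4)·12 = -24 - (-48) = 24.
So p(s) = det(sI - A) = s^2 + 10s + 24.
Factor s^2 + 10s + 24: two numbers with sum -10 and product 24 are -4 and -6, so s^2 + 10s + 24 = (s + 4)(s + 6).
Hence p(s) = (s + 4) (s + 6), with roots -6, -4.
All eigenvalues have negative real part, so the system is asymptotically stable.

-6, -4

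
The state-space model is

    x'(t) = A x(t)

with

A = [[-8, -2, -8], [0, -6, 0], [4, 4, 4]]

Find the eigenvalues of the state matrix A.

det(sI - A) = s^3 - (tr A)s^2 + (M11 + M22 + M33)s - det A, where Mii is the 2×2 principal minor of A obtained by deleting row i and column i.
tr A = (-8) + (-6) + 4 = -10; M11 = (-6)·4 - 0·4 = -24 - 0 = -24; M22 = (-8)·4 - (-8)·4 = -32 - (-32) = 0; M33 = (-8)·(-6) - (-2)·0 = 48 - 0 = 48; sum of minors = 24.
det A = (-8)·((-6)·4 - 0·4) - (-2)·(0·4 - 0·4) + (-8)·(0·4 - (-6)·4) = (-8)·(-24) - (-2)·0 + (-8)·24 = 0.
So p(s) = det(sI - A) = s^3 + 10s^2 + 24s.
The constant term is 0, so p(s) = s(s^2 + 10s + 24).
Factor s^2 + 10s + 24: two numbers with sum -10 and product 24 are -4 and -6, so s^2 + 10s + 24 = (s + 4)(s + 6).
Hence p(s) = s (s + 4) (s + 6), with roots -6, -4, 0.
At least one eigenvalue has non-negative real part, so the system is not asymptotically stable.

-6, -4, 0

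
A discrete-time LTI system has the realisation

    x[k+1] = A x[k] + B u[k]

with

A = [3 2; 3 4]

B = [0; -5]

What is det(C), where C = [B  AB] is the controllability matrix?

AB = [[-10], [-20]]
Controllability matrix C = [B  AB] = [[0, -10], [-5, -20]]
det(C) = 0·(-20) - (-10)·(-5) = 0 - 50 = -50
Since det(C) ≠ 0, rank(C) = 2 and the system is completely controllable.

-50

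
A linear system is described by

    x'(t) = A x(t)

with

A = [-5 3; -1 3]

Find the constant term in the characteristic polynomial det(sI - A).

For a 2×2 matrix, det(sI - A) = s^2 - (tr A)s + det A.
tr A = -2, det A = -12.
So p(s) = s^2 + 2s - 12.
The constant term is -12.

-12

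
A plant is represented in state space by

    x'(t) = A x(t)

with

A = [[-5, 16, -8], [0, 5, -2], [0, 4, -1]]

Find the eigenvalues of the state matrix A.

det(sI - A) = s^3 - (tr A)s^2 + (M11 + M22 + M33)s - det A, where Mii is the 2×2 principal minor of A obtained by deleting row i and column i.
tr A = (-5) + 5 + (-1) = -1; M11 = 5·(-1) - (-2)·4 = -5 - (-8) = 3; M22 = (-5)·(-1) - (-8)·0 = 5 - 0 = 5; M33 = (-5)·5 - 16·0 = -25 - 0 = -25; sum of minors = -17.
det A = (-5)·(5·(-1) - (-2)·4) - 16·(0·(-1) - (-2)·0) + (-8)·(0·4 - 5·0) = (-5)·3 - 16·0 + (-8)·0 = -15.
So p(s) = det(sI - A) = s^3 + s^2 - 17s + 15.
Rational-root test: any integer root divides 15. Testing small divisors, s = 1 works: p(1) = 1 + 1 + (-17) + 15 = 0, so (s - 1) is a factor.
Dividing, p(s) = (s - 1)(s^2 + 2s - 15).
Factor s^2 + 2s - 15: two numbers with sum -2 and product -15 are 3 and -5, so s^2 + 2s - 15 = (s - 3)(s + 5).
Hence p(s) = (s - 3) (s - 1) (s + 5), with roots -5, 1, 3.
At least one eigenvalue has non-negative real part, so the system is not asymptotically stable.

-5, 1, 3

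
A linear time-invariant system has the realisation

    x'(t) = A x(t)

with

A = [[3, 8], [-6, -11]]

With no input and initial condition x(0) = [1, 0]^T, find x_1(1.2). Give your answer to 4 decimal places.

0.1019

det(sI - A) = s^2 - (tr A)s + det A, with tr A = 3 + (-11) = -8 and det A = 3·(-11) - 8·(-6) = -33 - (-48) = 15.
So p(s) = det(sI - A) = s^2 + 8s + 15.
Factor s^2 + 8s + 15: two numbers with sum -8 and product 15 are -3 and -5, so s^2 + 8s + 15 = (s + 3)(s + 5).
Hence p(s) = (s + 3) (s + 5), with roots -5, -3.
The eigenvalues -5, -3 are distinct and real, so A is diagonalisable and x(t) = e^{At} x(0) = V diag(e^{λ_i t}) V^{-1} x(0), where the columns of V are the eigenvectors.
λ = -5: A - (-5)I = [[8, 8], [-6, -6]]. Row 1 gives 8·v1 + 8·v2 = 0, so take v_1 = [-1, 1]^T.
λ = -3: A - (-3)I = [[6, 8], [-6, -8]]. Row 1 gives 6·v1 + 8·v2 = 0, so take v_2 = [4, -3]^T.
V = [v_1 v_2] = [[-1, 4], [1, -3]] has det V = -1, so V^{-1} = adj(V)/det V = [[3, 4], [1, 1]].
Modal coordinates z(0) = V^{-1} x(0): 3·1 + 4·0 = 3; 1·1 + 1·0 = 1; so z(0) = [3, 1]^T.
x_1(t) = Σ_i (v_i)_1 · z_i(0) · e^{λ_i t} (row 1 of V times the modal terms).
x_1(1.2) = (-1)·3·e^{-5·1.2} + 4·1·e^{-3·1.2} = (-3)·0.002479 + 4·0.027324 = 0.1019.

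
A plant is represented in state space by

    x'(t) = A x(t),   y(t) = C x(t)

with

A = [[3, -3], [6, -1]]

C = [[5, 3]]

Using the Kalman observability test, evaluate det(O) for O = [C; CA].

CA = [[33, -18]]
Observability matrix O = [C; CA] = [[5, 3], [33, -18]]
det(O) = 5·(-18) - 3·33 = -90 - 99 = -189
Since det(O) ≠ 0, rank(O) = 2 and the system is completely observable.

-189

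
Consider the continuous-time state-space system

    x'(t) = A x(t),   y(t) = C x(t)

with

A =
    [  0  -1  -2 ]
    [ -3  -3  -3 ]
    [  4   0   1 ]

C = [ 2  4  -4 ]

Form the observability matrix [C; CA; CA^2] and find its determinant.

CA = [[-28, -14, -20]]
CA^2 = [[-38, 70, 78]]
Observability matrix O = [C; CA; CA^2] = [[2, 4, -4], [-28, -14, -20], [-38, 70, 78]]
Expanding along the first row, det(O) = 2·((-14)·78 - (-20)·70) - 4·((-28)·78 - (-20)·(-38)) + (-4)·((-28)·70 - (-14)·(-38)) = 2·308 - 4·(-2944) + (-4)·(-2492) = 22360
Since det(O) ≠ 0, rank(O) = 3 and the system is completely observable.

22360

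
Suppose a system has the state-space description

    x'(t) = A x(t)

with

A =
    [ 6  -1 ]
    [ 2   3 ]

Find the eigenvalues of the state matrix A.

det(sI - A) = s^2 - (tr A)s + det A, with tr A = 6 + 3 = 9 and det A = 6·3 - (-1)·2 = 18 - (-2) = 20.
So p(s) = det(sI - A) = s^2 - 9s + 20.
Factor s^2 - 9s + 20: two numbers with sum 9 and product 20 are 5 and 4, so s^2 - 9s + 20 = (s - 5)(s - 4).
Hence p(s) = (s - 5) (s - 4), with roots 4, 5.
At least one eigenvalue has non-negative real part, so the system is not asymptotically stable.

4, 5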